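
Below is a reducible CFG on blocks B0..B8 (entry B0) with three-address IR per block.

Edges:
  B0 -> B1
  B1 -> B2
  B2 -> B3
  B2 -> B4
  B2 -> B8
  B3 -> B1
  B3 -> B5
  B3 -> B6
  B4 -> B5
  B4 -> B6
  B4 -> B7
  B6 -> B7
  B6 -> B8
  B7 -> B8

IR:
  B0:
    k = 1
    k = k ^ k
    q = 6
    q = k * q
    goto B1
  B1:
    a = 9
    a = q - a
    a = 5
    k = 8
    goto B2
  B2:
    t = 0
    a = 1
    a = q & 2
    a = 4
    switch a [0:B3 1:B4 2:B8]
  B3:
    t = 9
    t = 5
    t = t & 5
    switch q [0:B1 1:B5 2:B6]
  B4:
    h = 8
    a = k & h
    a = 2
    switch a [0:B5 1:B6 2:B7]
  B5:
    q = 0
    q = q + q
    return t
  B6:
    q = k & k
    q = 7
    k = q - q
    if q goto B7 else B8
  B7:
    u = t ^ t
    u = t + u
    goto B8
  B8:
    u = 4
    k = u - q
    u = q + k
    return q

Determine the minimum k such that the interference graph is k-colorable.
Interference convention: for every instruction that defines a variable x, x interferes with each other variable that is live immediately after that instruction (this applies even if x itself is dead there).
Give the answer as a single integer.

Answer: 4

Analysis:
Per-block:
  B0: def={k,q} ue=∅
  B1: def={a,k} ue={q}
  B2: def={a,t} ue={q}
  B3: def={t} ue={q}
  B4: def={a,h} ue={k}
  B5: def={q} ue={t}
  B6: def={k,q} ue={k}
  B7: def={u} ue={t}
  B8: def={k,u} ue={q}

Live sets:
  B0 li=∅ lo={q}
  B1 li={q} lo={k,q}
  B2 li={k,q} lo={k,q,t}
  B3 li={k,q} lo={k,q,t}
  B4 li={k,q,t} lo={k,q,t}
  B5 li={t} lo=∅
  B6 li={k,t} lo={q,t}
  B7 li={q,t} lo={q}
  B8 li={q} lo=∅

Conflict graph:
  a — {k,q,t}
  h — {k,q,t}
  k — {a,h,q,t}
  q — {a,h,k,t,u}
  t — {a,h,k,q,u}
  u — {q,t}

Registers:
  {a,k,q,t} pairwise interfere (4-clique) ⇒ χ ≥ 4
  4-colouring: c0={q}  c1={t}  c2={k,u}  c3={a,h}
  χ = 4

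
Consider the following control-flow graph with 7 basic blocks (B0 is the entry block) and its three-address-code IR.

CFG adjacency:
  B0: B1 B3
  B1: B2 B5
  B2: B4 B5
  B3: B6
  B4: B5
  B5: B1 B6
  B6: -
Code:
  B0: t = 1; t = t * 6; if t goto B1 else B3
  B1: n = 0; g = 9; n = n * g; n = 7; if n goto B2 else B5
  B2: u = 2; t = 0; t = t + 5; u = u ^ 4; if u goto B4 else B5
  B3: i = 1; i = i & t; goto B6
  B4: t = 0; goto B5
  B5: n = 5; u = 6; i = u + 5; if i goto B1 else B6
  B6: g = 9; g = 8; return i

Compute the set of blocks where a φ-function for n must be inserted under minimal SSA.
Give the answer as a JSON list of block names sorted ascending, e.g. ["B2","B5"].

idom tree: B1←B0 B2←B1 B3←B0 B4←B2 B5←B1 B6←B0
Dom∩ at merges:
  B1: preds {B0,B5}: {B0} ∩ {B0,B1,B5} = {B0}; idom=B0
  B5: preds {B1,B2,B4}: {B0,B1} ∩ {B0,B1,B2} ∩ {B0,B1,B2,B4} = {B0,B1}; idom=B1
  B6: preds {B3,B5}: {B0,B3} ∩ {B0,B1,B5} = {B0}; idom=B0

DF derivation:
  join B1 pred B0: · stop@B0
  join B1 pred B5: B5→B1 stop@B0
  join B5 pred B1: · stop@B1
  join B5 pred B2: B2 stop@B1
  join B5 pred B4: B4→B2 stop@B1
  join B6 pred B3: B3 stop@B0
  join B6 pred B5: B5→B1 stop@B0
  B0: DF=∅
  B1: DF={B1,B6}
  B2: DF={B5}
  B3: DF={B6}
  B4: DF={B5}
  B5: DF={B1,B6}
  B6: DF=∅

φ for n: defs {B1,B5}
  DF⁺ = {B1,B6}

Answer: ["B1", "B6"]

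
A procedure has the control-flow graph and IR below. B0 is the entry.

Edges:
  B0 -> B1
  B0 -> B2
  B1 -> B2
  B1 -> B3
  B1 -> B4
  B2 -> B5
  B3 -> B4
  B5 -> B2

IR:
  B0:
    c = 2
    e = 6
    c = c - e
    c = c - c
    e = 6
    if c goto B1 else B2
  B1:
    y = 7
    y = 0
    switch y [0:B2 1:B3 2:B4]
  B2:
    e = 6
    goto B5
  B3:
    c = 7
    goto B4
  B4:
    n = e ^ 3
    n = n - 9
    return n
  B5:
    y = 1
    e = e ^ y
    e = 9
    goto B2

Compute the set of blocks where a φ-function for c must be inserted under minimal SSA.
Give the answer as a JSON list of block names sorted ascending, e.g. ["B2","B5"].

Answer: ["B4"]

Working:
idom tree: B1←B0 B2←B0 B3←B1 B4←B1 B5←B2
Dom∩ at merges:
  B2: preds {B0,B1,B5}: {B0} ∩ {B0,B1} ∩ {B0,B2,B5} = {B0}; idom=B0
  B4: preds {B1,B3}: {B0,B1} ∩ {B0,B1,B3} = {B0,B1}; idom=B1

DF derivation:
  B2←B0: walk · to B0
  B2←B1: walk B1 to B0
  B2←B5: walk B5→B2 to B0
  B4←B1: walk · to B1
  B4←B3: walk B3 to B1
  B0 → ∅
  B1 → {B2}
  B2 → {B2}
  B3 → {B4}
  B4 → ∅
  B5 → {B2}

φ for c: defs {B0,B3}
  DF⁺ = {B4}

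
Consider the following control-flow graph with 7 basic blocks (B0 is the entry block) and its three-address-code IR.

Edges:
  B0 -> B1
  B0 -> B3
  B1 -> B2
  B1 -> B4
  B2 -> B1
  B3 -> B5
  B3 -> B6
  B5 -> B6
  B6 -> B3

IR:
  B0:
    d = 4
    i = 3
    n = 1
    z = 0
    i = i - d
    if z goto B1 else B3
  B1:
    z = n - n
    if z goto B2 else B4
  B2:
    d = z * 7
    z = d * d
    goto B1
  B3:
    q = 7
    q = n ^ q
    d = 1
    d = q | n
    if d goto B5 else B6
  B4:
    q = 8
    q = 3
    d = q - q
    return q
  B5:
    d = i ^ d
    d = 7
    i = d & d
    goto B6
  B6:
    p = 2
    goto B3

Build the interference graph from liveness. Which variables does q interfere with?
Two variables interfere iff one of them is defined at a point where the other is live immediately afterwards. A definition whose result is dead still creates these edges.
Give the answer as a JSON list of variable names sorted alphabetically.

Block summaries:
  B0: {d,i,n,z} / ∅
  B1: {z} / {n}
  B2: {d,z} / {z}
  B3: {d,q} / {n}
  B4: {d,q} / ∅
  B5: {d,i} / {d,i}
  B6: {p} / ∅

Backward fixpoint:
  B0 li=∅ lo={i,n}
  B1 li={n} lo={n,z}
  B2 li={n,z} lo={n}
  B3 li={i,n} lo={d,i,n}
  B4 li=∅ lo=∅
  B5 li={d,i,n} lo={i,n}
  B6 li={i,n} lo={i,n}

Conflict graph:
  d: {i,n,q,z}
  i: {d,n,p,q,z}
  n: {d,i,p,q,z}
  p: {i,n}
  q: {d,i,n}
  z: {d,i,n}

N(q) = ["d", "i", "n"]

Answer: ["d", "i", "n"]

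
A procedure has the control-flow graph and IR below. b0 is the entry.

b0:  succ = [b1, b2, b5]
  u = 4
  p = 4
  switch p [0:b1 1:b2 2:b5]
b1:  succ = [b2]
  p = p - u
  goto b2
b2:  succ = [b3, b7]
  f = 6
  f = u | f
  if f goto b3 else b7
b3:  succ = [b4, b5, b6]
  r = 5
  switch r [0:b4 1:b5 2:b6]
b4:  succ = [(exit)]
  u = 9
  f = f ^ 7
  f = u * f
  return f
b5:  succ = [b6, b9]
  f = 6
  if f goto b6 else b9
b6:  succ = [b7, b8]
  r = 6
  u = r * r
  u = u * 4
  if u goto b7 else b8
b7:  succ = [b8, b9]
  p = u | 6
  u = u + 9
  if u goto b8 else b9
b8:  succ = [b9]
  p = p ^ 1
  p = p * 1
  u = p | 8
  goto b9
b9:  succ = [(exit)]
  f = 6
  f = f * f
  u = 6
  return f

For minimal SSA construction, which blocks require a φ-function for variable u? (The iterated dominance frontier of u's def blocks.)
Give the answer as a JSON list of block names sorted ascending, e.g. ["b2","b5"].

Answer: ["b7", "b8", "b9"]

Derivation:
idom tree: b1←b0 b2←b0 b3←b2 b4←b3 b5←b0 b6←b0 b7←b0 b8←b0 b9←b0
Dom∩ at merges:
  b2: preds {b0,b1}: {b0} ∩ {b0,b1} = {b0}; idom=b0
  b5: preds {b0,b3}: {b0} ∩ {b0,b2,b3} = {b0}; idom=b0
  b6: preds {b3,b5}: {b0,b2,b3} ∩ {b0,b5} = {b0}; idom=b0
  b7: preds {b2,b6}: {b0,b2} ∩ {b0,b6} = {b0}; idom=b0
  b8: preds {b6,b7}: {b0,b6} ∩ {b0,b7} = {b0}; idom=b0
  b9: preds {b5,b7,b8}: {b0,b5} ∩ {b0,b7} ∩ {b0,b8} = {b0}; idom=b0

DF walk-up:
  join b2 pred b0: · stop@b0
  join b2 pred b1: b1 stop@b0
  join b5 pred b0: · stop@b0
  join b5 pred b3: b3→b2 stop@b0
  join b6 pred b3: b3→b2 stop@b0
  join b6 pred b5: b5 stop@b0
  join b7 pred b2: b2 stop@b0
  join b7 pred b6: b6 stop@b0
  join b8 pred b6: b6 stop@b0
  join b8 pred b7: b7 stop@b0
  join b9 pred b5: b5 stop@b0
  join b9 pred b7: b7 stop@b0
  join b9 pred b8: b8 stop@b0
  DF(b0)=∅
  DF(b1)={b2}
  DF(b2)={b5,b6,b7}
  DF(b3)={b5,b6}
  DF(b4)=∅
  DF(b5)={b6,b9}
  DF(b6)={b7,b8}
  DF(b7)={b8,b9}
  DF(b8)={b9}
  DF(b9)=∅

φ for u: defs {b0,b4,b6,b7,b8,b9}
  DF⁺ = {b7,b8,b9}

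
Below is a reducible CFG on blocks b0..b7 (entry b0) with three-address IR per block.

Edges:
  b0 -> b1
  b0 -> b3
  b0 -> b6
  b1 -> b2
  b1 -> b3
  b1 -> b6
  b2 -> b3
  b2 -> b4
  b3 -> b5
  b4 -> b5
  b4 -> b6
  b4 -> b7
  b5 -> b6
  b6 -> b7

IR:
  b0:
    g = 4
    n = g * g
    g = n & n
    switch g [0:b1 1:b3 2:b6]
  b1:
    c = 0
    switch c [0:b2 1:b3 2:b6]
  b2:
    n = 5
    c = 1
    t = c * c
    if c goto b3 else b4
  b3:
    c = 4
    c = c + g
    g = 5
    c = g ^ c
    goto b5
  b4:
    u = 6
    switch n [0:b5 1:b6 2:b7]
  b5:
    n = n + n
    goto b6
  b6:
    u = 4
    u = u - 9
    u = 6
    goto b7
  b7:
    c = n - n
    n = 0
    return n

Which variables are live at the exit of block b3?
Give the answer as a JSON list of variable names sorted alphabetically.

Block summaries:
  b0: {g,n} / ∅
  b1: {c} / ∅
  b2: {c,n,t} / ∅
  b3: {c,g} / {g}
  b4: {u} / {n}
  b5: {n} / {n}
  b6: {u} / ∅
  b7: {c,n} / {n}

Live sets:
  b0 li=∅ lo={g,n}
  b1 li={g,n} lo={g,n}
  b2 li={g} lo={g,n}
  b3 li={g,n} lo={n}
  b4 li={n} lo={n}
  b5 li={n} lo={n}
  b6 li={n} lo={n}
  b7 li={n} lo=∅

live-out(b3) = ["n"]

Answer: ["n"]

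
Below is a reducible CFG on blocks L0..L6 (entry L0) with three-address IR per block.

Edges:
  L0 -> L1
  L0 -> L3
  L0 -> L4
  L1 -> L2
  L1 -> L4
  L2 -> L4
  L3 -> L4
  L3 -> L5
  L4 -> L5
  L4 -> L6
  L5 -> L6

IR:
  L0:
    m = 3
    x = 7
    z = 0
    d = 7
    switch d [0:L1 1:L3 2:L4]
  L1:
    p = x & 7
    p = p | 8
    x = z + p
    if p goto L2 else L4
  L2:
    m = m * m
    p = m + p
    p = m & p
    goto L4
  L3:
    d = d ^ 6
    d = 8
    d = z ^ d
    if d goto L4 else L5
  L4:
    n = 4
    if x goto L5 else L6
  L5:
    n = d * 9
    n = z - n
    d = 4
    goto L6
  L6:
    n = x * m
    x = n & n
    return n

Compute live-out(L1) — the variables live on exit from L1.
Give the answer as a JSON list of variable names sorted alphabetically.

Answer: ["d", "m", "p", "x", "z"]

Analysis:
Per-block:
  L0: def={d,m,x,z} ue=∅
  L1: def={p,x} ue={x,z}
  L2: def={m,p} ue={m,p}
  L3: def={d} ue={d,z}
  L4: def={n} ue={x}
  L5: def={d,n} ue={d,z}
  L6: def={n,x} ue={m,x}

Backward fixpoint:
  L0 li=∅ lo={d,m,x,z}
  L1 li={d,m,x,z} lo={d,m,p,x,z}
  L2 li={d,m,p,x,z} lo={d,m,x,z}
  L3 li={d,m,x,z} lo={d,m,x,z}
  L4 li={d,m,x,z} lo={d,m,x,z}
  L5 li={d,m,x,z} lo={m,x}
  L6 li={m,x} lo=∅

live-out(L1) = ["d", "m", "p", "x", "z"]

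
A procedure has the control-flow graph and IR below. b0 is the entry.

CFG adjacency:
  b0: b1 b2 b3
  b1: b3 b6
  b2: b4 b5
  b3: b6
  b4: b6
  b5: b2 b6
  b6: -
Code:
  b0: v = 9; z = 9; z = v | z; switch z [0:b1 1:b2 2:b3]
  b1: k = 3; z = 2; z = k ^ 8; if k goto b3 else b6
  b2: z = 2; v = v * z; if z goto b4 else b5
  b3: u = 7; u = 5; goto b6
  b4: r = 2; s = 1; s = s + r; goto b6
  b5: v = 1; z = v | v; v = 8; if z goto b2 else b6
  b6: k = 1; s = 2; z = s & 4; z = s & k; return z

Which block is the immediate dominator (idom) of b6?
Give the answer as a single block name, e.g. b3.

Answer: b0

Working:
idom tree: b1←b0 b2←b0 b3←b0 b4←b2 b5←b2 b6←b0
Dom∩ at merges:
  b2: preds {b0,b5}: {b0} ∩ {b0,b2,b5} = {b0}; idom=b0
  b3: preds {b0,b1}: {b0} ∩ {b0,b1} = {b0}; idom=b0
  b6: preds {b1,b3,b4,b5}: {b0,b1} ∩ {b0,b3} ∩ {b0,b2,b4} ∩ {b0,b2,b5} = {b0}; idom=b0

idom(b6) = b0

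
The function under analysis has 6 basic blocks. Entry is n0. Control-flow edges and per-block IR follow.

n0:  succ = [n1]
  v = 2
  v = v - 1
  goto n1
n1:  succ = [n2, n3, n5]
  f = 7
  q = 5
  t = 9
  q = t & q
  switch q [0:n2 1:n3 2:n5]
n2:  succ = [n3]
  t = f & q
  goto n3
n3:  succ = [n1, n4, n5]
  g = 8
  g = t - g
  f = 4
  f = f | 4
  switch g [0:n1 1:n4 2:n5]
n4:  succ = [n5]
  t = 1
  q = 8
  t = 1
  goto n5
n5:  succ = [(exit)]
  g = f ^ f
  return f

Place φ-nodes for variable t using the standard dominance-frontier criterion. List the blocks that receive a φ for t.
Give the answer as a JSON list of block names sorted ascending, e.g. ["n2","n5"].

idom tree: n1←n0 n2←n1 n3←n1 n4←n3 n5←n1
Dom∩ at merges:
  n1: preds {n0,n3}: {n0} ∩ {n0,n1,n3} = {n0}; idom=n0
  n3: preds {n1,n2}: {n0,n1} ∩ {n0,n1,n2} = {n0,n1}; idom=n1
  n5: preds {n1,n3,n4}: {n0,n1} ∩ {n0,n1,n3} ∩ {n0,n1,n3,n4} = {n0,n1}; idom=n1

DF walk-up:
  n1←n0: walk · to n0
  n1←n3: walk n3→n1 to n0
  n3←n1: walk · to n1
  n3←n2: walk n2 to n1
  n5←n1: walk · to n1
  n5←n3: walk n3 to n1
  n5←n4: walk n4→n3 to n1
  DF(n0)=∅
  DF(n1)={n1}
  DF(n2)={n3}
  DF(n3)={n1,n5}
  DF(n4)={n5}
  DF(n5)=∅

φ for t: defs {n1,n2,n4}
  DF⁺ = {n1,n3,n5}

Answer: ["n1", "n3", "n5"]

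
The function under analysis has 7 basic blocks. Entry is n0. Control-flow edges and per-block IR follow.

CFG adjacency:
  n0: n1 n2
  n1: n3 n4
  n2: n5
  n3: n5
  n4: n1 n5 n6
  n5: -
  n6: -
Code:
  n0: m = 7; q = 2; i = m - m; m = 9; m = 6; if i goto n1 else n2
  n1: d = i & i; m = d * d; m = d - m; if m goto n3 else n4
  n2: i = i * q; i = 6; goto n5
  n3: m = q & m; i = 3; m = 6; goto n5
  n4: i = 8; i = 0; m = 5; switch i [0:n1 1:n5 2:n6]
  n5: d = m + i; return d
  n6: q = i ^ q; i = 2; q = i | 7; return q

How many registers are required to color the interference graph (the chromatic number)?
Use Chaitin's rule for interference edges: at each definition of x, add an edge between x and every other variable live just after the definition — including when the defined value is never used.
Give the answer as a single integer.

Answer: 3

Analysis:
Per-block:
  n0: {i,m,q} / ∅
  n1: {d,m} / {i}
  n2: {i} / {i,q}
  n3: {i,m} / {m,q}
  n4: {i,m} / ∅
  n5: {d} / {i,m}
  n6: {i,q} / {i,q}

Liveness:
  n0 li=∅ lo={i,m,q}
  n1 li={i,q} lo={m,q}
  n2 li={i,m,q} lo={i,m}
  n3 li={m,q} lo={i,m}
  n4 li={q} lo={i,m,q}
  n5 li={i,m} lo=∅
  n6 li={i,q} lo=∅

Interfere edges:
  d: {m,q}
  i: {m,q}
  m: {d,i,q}
  q: {d,i,m}

Colouring:
  clique {d,m,q} ⇒ need ≥ 3
  3-colouring: c0={m}  c1={q}  c2={d,i}
  χ = 3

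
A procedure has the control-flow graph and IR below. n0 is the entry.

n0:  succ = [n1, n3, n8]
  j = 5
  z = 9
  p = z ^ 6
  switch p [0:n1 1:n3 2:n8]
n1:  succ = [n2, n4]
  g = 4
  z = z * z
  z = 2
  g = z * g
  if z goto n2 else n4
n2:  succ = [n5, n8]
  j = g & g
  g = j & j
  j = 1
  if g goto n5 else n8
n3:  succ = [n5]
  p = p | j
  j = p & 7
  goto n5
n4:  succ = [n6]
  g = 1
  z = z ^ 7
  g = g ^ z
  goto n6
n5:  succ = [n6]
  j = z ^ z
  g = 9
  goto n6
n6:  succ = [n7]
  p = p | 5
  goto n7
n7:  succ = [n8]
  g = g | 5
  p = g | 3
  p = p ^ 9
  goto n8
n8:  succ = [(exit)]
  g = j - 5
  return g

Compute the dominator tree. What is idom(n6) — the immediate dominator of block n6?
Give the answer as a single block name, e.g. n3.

idom tree: n1←n0 n2←n1 n3←n0 n4←n1 n5←n0 n6←n0 n7←n6 n8←n0
Join-block Dom:
  n5: preds {n2,n3}: {n0,n1,n2} ∩ {n0,n3} = {n0}; idom=n0
  n6: preds {n4,n5}: {n0,n1,n4} ∩ {n0,n5} = {n0}; idom=n0
  n8: preds {n0,n2,n7}: {n0} ∩ {n0,n1,n2} ∩ {n0,n6,n7} = {n0}; idom=n0

idom(n6) = n0

Answer: n0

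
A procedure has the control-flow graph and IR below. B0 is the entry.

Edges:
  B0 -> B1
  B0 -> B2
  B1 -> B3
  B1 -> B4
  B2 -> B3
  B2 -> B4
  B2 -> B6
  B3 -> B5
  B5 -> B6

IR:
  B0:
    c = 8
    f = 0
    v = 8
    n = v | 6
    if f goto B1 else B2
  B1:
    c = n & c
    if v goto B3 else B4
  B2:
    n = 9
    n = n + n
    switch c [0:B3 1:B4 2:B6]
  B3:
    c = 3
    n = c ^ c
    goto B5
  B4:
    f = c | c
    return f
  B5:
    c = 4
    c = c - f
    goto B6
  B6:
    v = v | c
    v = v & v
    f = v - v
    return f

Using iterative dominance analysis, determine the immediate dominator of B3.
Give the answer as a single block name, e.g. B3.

Answer: B0

Derivation:
idom tree: B1←B0 B2←B0 B3←B0 B4←B0 B5←B3 B6←B0
Dom at joins:
  B3: preds {B1,B2}: {B0,B1} ∩ {B0,B2} = {B0}; idom=B0
  B4: preds {B1,B2}: {B0,B1} ∩ {B0,B2} = {B0}; idom=B0
  B6: preds {B2,B5}: {B0,B2} ∩ {B0,B3,B5} = {B0}; idom=B0

idom(B3) = B0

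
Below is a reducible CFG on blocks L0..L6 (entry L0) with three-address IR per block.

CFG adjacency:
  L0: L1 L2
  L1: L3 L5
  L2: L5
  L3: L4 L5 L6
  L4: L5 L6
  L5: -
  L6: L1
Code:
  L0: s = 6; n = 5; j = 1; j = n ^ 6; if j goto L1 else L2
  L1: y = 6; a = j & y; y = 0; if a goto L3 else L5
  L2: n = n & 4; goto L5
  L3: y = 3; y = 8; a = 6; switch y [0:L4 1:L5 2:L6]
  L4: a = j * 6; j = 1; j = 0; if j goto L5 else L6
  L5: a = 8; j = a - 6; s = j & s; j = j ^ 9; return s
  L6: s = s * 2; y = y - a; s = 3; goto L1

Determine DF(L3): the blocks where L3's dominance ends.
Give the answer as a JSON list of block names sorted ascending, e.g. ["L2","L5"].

Answer: ["L1", "L5"]

Analysis:
idom tree: L1←L0 L2←L0 L3←L1 L4←L3 L5←L0 L6←L3
Dom∩ at merges:
  L1: preds {L0,L6}: {L0} ∩ {L0,L1,L3,L6} = {L0}; idom=L0
  L5: preds {L1,L2,L3,L4}: {L0,L1} ∩ {L0,L2} ∩ {L0,L1,L3} ∩ {L0,L1,L3,L4} = {L0}; idom=L0
  L6: preds {L3,L4}: {L0,L1,L3} ∩ {L0,L1,L3,L4} = {L0,L1,L3}; idom=L3

Frontier:
  join L1 pred L0: · stop@L0
  join L1 pred L6: L6→L3→L1 stop@L0
  join L5 pred L1: L1 stop@L0
  join L5 pred L2: L2 stop@L0
  join L5 pred L3: L3→L1 stop@L0
  join L5 pred L4: L4→L3→L1 stop@L0
  join L6 pred L3: · stop@L3
  join L6 pred L4: L4 stop@L3
  DF(L0)=∅
  DF(L1)={L1,L5}
  DF(L2)={L5}
  DF(L3)={L1,L5}
  DF(L4)={L5,L6}
  DF(L5)=∅
  DF(L6)={L1}

DF(L3) = ["L1", "L5"]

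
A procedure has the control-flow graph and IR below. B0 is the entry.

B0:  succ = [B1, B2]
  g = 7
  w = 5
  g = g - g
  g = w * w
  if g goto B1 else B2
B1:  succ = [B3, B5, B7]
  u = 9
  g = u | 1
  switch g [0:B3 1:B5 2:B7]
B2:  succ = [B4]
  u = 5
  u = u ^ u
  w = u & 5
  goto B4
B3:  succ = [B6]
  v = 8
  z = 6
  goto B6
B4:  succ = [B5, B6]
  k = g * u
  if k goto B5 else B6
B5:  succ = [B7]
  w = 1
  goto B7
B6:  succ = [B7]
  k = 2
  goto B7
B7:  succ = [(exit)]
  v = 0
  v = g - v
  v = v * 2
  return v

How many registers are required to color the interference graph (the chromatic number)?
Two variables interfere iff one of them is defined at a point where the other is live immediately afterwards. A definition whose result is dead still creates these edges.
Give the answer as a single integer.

Answer: 3

Analysis:
Per-block:
  B0: def={g,w} ue=∅
  B1: def={g,u} ue=∅
  B2: def={u,w} ue=∅
  B3: def={v,z} ue=∅
  B4: def={k} ue={g,u}
  B5: def={w} ue=∅
  B6: def={k} ue=∅
  B7: def={v} ue={g}

Backward fixpoint:
  live B0: ∅→{g}
  live B1: ∅→{g}
  live B2: {g}→{g,u}
  live B3: {g}→{g}
  live B4: {g,u}→{g}
  live B5: {g}→{g}
  live B6: {g}→{g}
  live B7: {g}→∅

Interference:
  g — {k,u,v,w,z}
  k — {g}
  u — {g,w}
  v — {g}
  w — {g,u}
  z — {g}

Registers:
  clique {g,u,w} ⇒ need ≥ 3
  3-colouring: R0={g}  R1={k,u,v,z}  R2={w}
  χ = 3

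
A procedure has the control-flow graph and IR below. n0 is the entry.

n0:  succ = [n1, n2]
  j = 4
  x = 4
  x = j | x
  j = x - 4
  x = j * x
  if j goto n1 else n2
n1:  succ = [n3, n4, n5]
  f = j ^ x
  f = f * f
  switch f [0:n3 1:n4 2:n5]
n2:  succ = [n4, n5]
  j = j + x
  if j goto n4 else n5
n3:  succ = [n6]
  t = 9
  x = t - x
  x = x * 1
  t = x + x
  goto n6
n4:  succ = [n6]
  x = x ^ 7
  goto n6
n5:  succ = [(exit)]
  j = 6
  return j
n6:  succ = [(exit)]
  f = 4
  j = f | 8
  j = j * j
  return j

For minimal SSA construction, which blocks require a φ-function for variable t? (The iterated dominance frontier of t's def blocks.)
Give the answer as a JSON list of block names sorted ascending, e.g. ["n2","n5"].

idom tree: n1←n0 n2←n0 n3←n1 n4←n0 n5←n0 n6←n0
Join-block Dom:
  n4: preds {n1,n2}: {n0,n1} ∩ {n0,n2} = {n0}; idom=n0
  n5: preds {n1,n2}: {n0,n1} ∩ {n0,n2} = {n0}; idom=n0
  n6: preds {n3,n4}: {n0,n1,n3} ∩ {n0,n4} = {n0}; idom=n0

DF derivation:
  n4←n1: walk n1 to n0
  n4←n2: walk n2 to n0
  n5←n1: walk n1 to n0
  n5←n2: walk n2 to n0
  n6←n3: walk n3→n1 to n0
  n6←n4: walk n4 to n0
  n0: DF=∅
  n1: DF={n4,n5,n6}
  n2: DF={n4,n5}
  n3: DF={n6}
  n4: DF={n6}
  n5: DF=∅
  n6: DF=∅

φ for t: defs {n3}
  DF⁺ = {n6}

Answer: ["n6"]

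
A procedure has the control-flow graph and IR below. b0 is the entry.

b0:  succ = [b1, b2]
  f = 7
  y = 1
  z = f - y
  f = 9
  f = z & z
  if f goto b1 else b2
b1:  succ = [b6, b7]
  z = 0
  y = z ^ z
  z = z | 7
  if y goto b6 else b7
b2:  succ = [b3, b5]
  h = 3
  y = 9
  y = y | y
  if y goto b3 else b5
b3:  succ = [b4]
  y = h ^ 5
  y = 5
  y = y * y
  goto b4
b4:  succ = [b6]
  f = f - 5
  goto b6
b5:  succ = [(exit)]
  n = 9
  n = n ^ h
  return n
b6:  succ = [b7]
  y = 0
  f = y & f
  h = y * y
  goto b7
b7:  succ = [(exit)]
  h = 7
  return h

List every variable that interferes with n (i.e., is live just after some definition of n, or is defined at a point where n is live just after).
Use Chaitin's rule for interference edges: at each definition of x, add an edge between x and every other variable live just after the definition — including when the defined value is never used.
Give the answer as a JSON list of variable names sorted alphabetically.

Block summaries:
  b0: def={f,y,z} ue=∅
  b1: def={y,z} ue=∅
  b2: def={h,y} ue=∅
  b3: def={y} ue={h}
  b4: def={f} ue={f}
  b5: def={n} ue={h}
  b6: def={f,h,y} ue={f}
  b7: def={h} ue=∅

Liveness:
  b0: in=∅ out={f}
  b1: in={f} out={f}
  b2: in={f} out={f,h}
  b3: in={f,h} out={f}
  b4: in={f} out={f}
  b5: in={h} out=∅
  b6: in={f} out=∅
  b7: in=∅ out=∅

Conflict graph:
  f: {h,y,z}
  h: {f,n,y}
  n: {h}
  y: {f,h,z}
  z: {f,y}

N(n) = ["h"]

Answer: ["h"]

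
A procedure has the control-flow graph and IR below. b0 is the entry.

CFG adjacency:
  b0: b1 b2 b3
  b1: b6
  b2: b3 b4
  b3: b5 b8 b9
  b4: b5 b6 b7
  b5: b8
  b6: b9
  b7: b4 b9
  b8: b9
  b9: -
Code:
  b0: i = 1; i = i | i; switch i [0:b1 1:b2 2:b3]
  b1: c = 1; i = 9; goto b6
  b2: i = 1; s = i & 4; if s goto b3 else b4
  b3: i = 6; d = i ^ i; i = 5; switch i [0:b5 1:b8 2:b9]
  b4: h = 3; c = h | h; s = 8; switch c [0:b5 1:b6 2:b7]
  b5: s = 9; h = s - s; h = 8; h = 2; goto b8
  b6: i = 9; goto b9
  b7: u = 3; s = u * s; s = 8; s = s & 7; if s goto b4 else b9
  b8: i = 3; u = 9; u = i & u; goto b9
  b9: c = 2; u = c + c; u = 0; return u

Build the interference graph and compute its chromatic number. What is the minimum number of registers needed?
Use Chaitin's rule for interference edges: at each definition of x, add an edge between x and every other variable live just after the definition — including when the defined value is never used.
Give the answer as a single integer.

def/use:
  b0 def {i} use ∅
  b1 def {c,i} use ∅
  b2 def {i,s} use ∅
  b3 def {d,i} use ∅
  b4 def {c,h,s} use ∅
  b5 def {h,s} use ∅
  b6 def {i} use ∅
  b7 def {s,u} use {s}
  b8 def {i,u} use ∅
  b9 def {c,u} use ∅

Backward fixpoint:
  b0: in=∅ out=∅
  b1: in=∅ out=∅
  b2: in=∅ out=∅
  b3: in=∅ out=∅
  b4: in=∅ out={s}
  b5: in=∅ out=∅
  b6: in=∅ out=∅
  b7: in={s} out=∅
  b8: in=∅ out=∅
  b9: in=∅ out=∅

Interference:
  c↔{s}
  d↔∅
  h↔∅
  i↔{u}
  s↔{c,u}
  u↔{i,s}

Colouring:
  {c,s} pairwise interfere (2-clique) ⇒ χ ≥ 2
  assign c→R1 d→R0 h→R0 i→R0 s→R0 u→R1 — no edge inside a register ⇒ χ ≤ 2
  χ = 2

Answer: 2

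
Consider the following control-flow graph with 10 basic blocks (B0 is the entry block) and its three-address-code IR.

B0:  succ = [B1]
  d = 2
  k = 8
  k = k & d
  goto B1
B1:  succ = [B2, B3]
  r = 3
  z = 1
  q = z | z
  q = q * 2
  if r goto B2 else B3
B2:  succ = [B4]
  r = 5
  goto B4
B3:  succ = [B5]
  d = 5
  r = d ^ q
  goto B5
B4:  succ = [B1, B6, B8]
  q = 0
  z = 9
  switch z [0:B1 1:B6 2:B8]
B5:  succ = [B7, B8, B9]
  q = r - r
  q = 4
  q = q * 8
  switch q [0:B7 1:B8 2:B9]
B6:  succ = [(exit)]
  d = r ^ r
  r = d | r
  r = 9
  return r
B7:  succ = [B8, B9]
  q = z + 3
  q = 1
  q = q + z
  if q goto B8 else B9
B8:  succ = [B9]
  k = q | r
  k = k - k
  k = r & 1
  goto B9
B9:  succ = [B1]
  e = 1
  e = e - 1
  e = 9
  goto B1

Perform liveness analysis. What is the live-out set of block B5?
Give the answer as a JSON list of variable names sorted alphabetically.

Answer: ["q", "r", "z"]

Analysis:
Per-block:
  B0: {d,k} / ∅
  B1: {q,r,z} / ∅
  B2: {r} / ∅
  B3: {d,r} / {q}
  B4: {q,z} / ∅
  B5: {q} / {r}
  B6: {d,r} / {r}
  B7: {q} / {z}
  B8: {k} / {q,r}
  B9: {e} / ∅

Live sets:
  B0 li=∅ lo=∅
  B1 li=∅ lo={q,z}
  B2 li=∅ lo={r}
  B3 li={q,z} lo={r,z}
  B4 li={r} lo={q,r}
  B5 li={r,z} lo={q,r,z}
  B6 li={r} lo=∅
  B7 li={r,z} lo={q,r}
  B8 li={q,r} lo=∅
  B9 li=∅ lo=∅

live-out(B5) = ["q", "r", "z"]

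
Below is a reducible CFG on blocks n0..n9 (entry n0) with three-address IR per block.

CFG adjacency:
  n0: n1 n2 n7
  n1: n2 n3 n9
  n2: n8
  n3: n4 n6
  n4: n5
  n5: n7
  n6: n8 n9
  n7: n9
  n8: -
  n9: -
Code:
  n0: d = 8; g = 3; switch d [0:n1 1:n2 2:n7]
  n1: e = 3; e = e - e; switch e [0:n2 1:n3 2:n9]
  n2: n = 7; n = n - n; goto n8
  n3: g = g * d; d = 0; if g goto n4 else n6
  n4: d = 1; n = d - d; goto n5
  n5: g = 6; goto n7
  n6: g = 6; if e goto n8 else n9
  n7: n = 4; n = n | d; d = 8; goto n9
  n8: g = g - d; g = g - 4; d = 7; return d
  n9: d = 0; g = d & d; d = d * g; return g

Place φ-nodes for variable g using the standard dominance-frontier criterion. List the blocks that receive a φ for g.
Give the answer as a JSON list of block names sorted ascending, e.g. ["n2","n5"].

Answer: ["n7", "n8", "n9"]

Derivation:
idom tree: n1←n0 n2←n0 n3←n1 n4←n3 n5←n4 n6←n3 n7←n0 n8←n0 n9←n0
Join-block Dom:
  n2: preds {n0,n1}: {n0} ∩ {n0,n1} = {n0}; idom=n0
  n7: preds {n0,n5}: {n0} ∩ {n0,n1,n3,n4,n5} = {n0}; idom=n0
  n8: preds {n2,n6}: {n0,n2} ∩ {n0,n1,n3,n6} = {n0}; idom=n0
  n9: preds {n1,n6,n7}: {n0,n1} ∩ {n0,n1,n3,n6} ∩ {n0,n7} = {n0}; idom=n0

DF walk-up:
  join n2 pred n0: · stop@n0
  join n2 pred n1: n1 stop@n0
  join n7 pred n0: · stop@n0
  join n7 pred n5: n5→n4→n3→n1 stop@n0
  join n8 pred n2: n2 stop@n0
  join n8 pred n6: n6→n3→n1 stop@n0
  join n9 pred n1: n1 stop@n0
  join n9 pred n6: n6→n3→n1 stop@n0
  join n9 pred n7: n7 stop@n0
  n0: DF=∅
  n1: DF={n2,n7,n8,n9}
  n2: DF={n8}
  n3: DF={n7,n8,n9}
  n4: DF={n7}
  n5: DF={n7}
  n6: DF={n8,n9}
  n7: DF={n9}
  n8: DF=∅
  n9: DF=∅

φ for g: defs {n0,n3,n5,n6,n8,n9}
  DF⁺ = {n7,n8,n9}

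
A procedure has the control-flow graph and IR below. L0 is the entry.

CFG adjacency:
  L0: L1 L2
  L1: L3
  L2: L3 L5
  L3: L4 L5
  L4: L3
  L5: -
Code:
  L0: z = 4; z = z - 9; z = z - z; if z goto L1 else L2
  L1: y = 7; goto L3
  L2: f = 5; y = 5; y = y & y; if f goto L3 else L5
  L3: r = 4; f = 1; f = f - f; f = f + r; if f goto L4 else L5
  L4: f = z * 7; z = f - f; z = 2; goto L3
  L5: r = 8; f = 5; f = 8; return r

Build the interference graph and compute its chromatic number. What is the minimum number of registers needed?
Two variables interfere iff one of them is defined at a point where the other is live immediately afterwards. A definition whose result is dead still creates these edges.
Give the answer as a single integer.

Block summaries:
  L0: def={z} ue=∅
  L1: def={y} ue=∅
  L2: def={f,y} ue=∅
  L3: def={f,r} ue=∅
  L4: def={f,z} ue={z}
  L5: def={f,r} ue=∅

Backward fixpoint:
  L0: in=∅ out={z}
  L1: in={z} out={z}
  L2: in={z} out={z}
  L3: in={z} out={z}
  L4: in={z} out={z}
  L5: in=∅ out=∅

Interfere edges:
  f↔{r,y,z}
  r↔{f,z}
  y↔{f,z}
  z↔{f,r,y}

Chromatic number:
  lower bound: {f,r,z} mutually conflict ⇒ χ ≥ 3
  assign f→c0 r→c2 y→c2 z→c1 — no edge inside a register ⇒ χ ≤ 3
  χ = 3

Answer: 3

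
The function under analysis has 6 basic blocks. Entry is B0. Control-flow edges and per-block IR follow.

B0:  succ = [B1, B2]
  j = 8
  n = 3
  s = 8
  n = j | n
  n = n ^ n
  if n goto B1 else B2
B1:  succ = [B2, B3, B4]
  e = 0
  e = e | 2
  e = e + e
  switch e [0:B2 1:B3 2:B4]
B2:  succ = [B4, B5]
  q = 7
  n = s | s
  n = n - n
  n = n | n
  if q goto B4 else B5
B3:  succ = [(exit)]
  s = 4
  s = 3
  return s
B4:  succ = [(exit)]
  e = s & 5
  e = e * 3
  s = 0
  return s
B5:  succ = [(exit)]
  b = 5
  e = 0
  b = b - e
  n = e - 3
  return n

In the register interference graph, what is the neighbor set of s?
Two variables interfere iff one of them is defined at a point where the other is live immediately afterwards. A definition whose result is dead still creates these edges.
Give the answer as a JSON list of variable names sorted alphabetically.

Answer: ["e", "j", "n", "q"]

Working:
def/use:
  B0: def={j,n,s} ue=∅
  B1: def={e} ue=∅
  B2: def={n,q} ue={s}
  B3: def={s} ue=∅
  B4: def={e,s} ue={s}
  B5: def={b,e,n} ue=∅

Live sets:
  B0 li=∅ lo={s}
  B1 li={s} lo={s}
  B2 li={s} lo={s}
  B3 li=∅ lo=∅
  B4 li={s} lo=∅
  B5 li=∅ lo=∅

Interfere edges:
  b — {e}
  e — {b,s}
  j — {n,s}
  n — {j,q,s}
  q — {n,s}
  s — {e,j,n,q}

N(s) = ["e", "j", "n", "q"]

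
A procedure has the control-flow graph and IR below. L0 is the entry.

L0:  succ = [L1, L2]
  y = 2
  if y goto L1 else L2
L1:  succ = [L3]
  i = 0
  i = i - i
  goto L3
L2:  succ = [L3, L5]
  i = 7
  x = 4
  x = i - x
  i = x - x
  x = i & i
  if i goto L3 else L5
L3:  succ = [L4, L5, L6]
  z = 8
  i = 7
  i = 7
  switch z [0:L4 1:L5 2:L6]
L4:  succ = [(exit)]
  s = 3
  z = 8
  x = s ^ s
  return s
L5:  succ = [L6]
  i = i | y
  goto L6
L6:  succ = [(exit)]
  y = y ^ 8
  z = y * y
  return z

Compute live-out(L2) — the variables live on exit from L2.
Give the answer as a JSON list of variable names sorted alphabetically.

Answer: ["i", "y"]

Analysis:
def/use:
  L0: {y} / ∅
  L1: {i} / ∅
  L2: {i,x} / ∅
  L3: {i,z} / ∅
  L4: {s,x,z} / ∅
  L5: {i} / {i,y}
  L6: {y,z} / {y}

Liveness:
  L0: in=∅ out={y}
  L1: in={y} out={y}
  L2: in={y} out={i,y}
  L3: in={y} out={i,y}
  L4: in=∅ out=∅
  L5: in={i,y} out={y}
  L6: in={y} out=∅

live-out(L2) = ["i", "y"]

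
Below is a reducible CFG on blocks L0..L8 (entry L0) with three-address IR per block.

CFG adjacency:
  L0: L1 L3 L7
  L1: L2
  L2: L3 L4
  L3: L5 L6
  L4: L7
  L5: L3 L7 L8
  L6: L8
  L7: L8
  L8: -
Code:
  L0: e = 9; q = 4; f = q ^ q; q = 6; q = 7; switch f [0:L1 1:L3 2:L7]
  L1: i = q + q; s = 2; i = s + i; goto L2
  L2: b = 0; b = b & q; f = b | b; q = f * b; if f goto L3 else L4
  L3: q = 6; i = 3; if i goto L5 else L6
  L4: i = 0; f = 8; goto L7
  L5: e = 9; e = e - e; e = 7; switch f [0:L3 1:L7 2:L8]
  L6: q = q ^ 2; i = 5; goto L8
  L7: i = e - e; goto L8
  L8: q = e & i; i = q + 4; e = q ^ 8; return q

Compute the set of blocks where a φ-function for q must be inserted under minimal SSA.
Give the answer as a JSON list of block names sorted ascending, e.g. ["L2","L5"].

idom tree: L1←L0 L2←L1 L3←L0 L4←L2 L5←L3 L6←L3 L7←L0 L8←L0
Dom∩ at merges:
  L3: preds {L0,L2,L5}: {L0} ∩ {L0,L1,L2} ∩ {L0,L3,L5} = {L0}; idom=L0
  L7: preds {L0,L4,L5}: {L0} ∩ {L0,L1,L2,L4} ∩ {L0,L3,L5} = {L0}; idom=L0
  L8: preds {L5,L6,L7}: {L0,L3,L5} ∩ {L0,L3,L6} ∩ {L0,L7} = {L0}; idom=L0

Frontier:
  L3←L0: walk · to L0
  L3←L2: walk L2→L1 to L0
  L3←L5: walk L5→L3 to L0
  L7←L0: walk · to L0
  L7←L4: walk L4→L2→L1 to L0
  L7←L5: walk L5→L3 to L0
  L8←L5: walk L5→L3 to L0
  L8←L6: walk L6→L3 to L0
  L8←L7: walk L7 to L0
  L0: DF=∅
  L1: DF={L3,L7}
  L2: DF={L3,L7}
  L3: DF={L3,L7,L8}
  L4: DF={L7}
  L5: DF={L3,L7,L8}
  L6: DF={L8}
  L7: DF={L8}
  L8: DF=∅

φ for q: defs {L0,L2,L3,L6,L8}
  DF⁺ = {L3,L7,L8}

Answer: ["L3", "L7", "L8"]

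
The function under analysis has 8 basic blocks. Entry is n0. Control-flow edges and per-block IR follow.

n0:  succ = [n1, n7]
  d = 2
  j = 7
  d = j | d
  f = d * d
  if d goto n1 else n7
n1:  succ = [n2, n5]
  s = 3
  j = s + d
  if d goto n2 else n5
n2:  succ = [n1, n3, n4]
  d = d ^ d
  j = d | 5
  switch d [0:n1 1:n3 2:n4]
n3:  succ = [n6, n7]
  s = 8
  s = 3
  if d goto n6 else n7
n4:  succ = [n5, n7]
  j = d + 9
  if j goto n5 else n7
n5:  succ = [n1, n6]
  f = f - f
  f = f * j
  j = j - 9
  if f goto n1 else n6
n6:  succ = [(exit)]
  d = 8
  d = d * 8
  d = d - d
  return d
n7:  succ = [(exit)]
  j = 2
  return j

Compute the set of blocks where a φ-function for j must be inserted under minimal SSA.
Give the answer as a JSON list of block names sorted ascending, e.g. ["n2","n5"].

Answer: ["n1", "n5", "n6", "n7"]

Derivation:
idom tree: n1←n0 n2←n1 n3←n2 n4←n2 n5←n1 n6←n1 n7←n0
Join-block Dom:
  n1: preds {n0,n2,n5}: {n0} ∩ {n0,n1,n2} ∩ {n0,n1,n5} = {n0}; idom=n0
  n5: preds {n1,n4}: {n0,n1} ∩ {n0,n1,n2,n4} = {n0,n1}; idom=n1
  n6: preds {n3,n5}: {n0,n1,n2,n3} ∩ {n0,n1,n5} = {n0,n1}; idom=n1
  n7: preds {n0,n3,n4}: {n0} ∩ {n0,n1,n2,n3} ∩ {n0,n1,n2,n4} = {n0}; idom=n0

DF walk-up:
  n1←n0: walk · to n0
  n1←n2: walk n2→n1 to n0
  n1←n5: walk n5→n1 to n0
  n5←n1: walk · to n1
  n5←n4: walk n4→n2 to n1
  n6←n3: walk n3→n2 to n1
  n6←n5: walk n5 to n1
  n7←n0: walk · to n0
  n7←n3: walk n3→n2→n1 to n0
  n7←n4: walk n4→n2→n1 to n0
  DF(n0)=∅
  DF(n1)={n1,n7}
  DF(n2)={n1,n5,n6,n7}
  DF(n3)={n6,n7}
  DF(n4)={n5,n7}
  DF(n5)={n1,n6}
  DF(n6)=∅
  DF(n7)=∅

φ for j: defs {n0,n1,n2,n4,n5,n7}
  DF⁺ = {n1,n5,n6,n7}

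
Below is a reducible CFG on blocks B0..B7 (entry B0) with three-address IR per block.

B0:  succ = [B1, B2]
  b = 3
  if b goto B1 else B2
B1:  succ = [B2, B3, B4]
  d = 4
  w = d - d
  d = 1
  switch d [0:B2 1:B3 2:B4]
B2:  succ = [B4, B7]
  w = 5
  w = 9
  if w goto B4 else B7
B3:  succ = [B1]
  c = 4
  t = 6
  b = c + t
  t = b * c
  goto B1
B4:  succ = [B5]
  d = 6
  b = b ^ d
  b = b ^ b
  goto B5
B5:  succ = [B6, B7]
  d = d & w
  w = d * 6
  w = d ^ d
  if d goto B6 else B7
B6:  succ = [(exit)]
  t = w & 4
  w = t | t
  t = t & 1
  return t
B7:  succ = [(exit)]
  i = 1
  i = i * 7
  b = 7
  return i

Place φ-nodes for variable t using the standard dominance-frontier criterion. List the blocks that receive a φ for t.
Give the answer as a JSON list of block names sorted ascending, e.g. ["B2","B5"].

idom tree: B1←B0 B2←B0 B3←B1 B4←B0 B5←B4 B6←B5 B7←B0
Dom∩ at merges:
  B1: preds {B0,B3}: {B0} ∩ {B0,B1,B3} = {B0}; idom=B0
  B2: preds {B0,B1}: {B0} ∩ {B0,B1} = {B0}; idom=B0
  B4: preds {B1,B2}: {B0,B1} ∩ {B0,B2} = {B0}; idom=B0
  B7: preds {B2,B5}: {B0,B2} ∩ {B0,B4,B5} = {B0}; idom=B0

Frontier:
  join B1 pred B0: · stop@B0
  join B1 pred B3: B3→B1 stop@B0
  join B2 pred B0: · stop@B0
  join B2 pred B1: B1 stop@B0
  join B4 pred B1: B1 stop@B0
  join B4 pred B2: B2 stop@B0
  join B7 pred B2: B2 stop@B0
  join B7 pred B5: B5→B4 stop@B0
  B0: DF=∅
  B1: DF={B1,B2,B4}
  B2: DF={B4,B7}
  B3: DF={B1}
  B4: DF={B7}
  B5: DF={B7}
  B6: DF=∅
  B7: DF=∅

φ for t: defs {B3,B6}
  DF⁺ = {B1,B2,B4,B7}

Answer: ["B1", "B2", "B4", "B7"]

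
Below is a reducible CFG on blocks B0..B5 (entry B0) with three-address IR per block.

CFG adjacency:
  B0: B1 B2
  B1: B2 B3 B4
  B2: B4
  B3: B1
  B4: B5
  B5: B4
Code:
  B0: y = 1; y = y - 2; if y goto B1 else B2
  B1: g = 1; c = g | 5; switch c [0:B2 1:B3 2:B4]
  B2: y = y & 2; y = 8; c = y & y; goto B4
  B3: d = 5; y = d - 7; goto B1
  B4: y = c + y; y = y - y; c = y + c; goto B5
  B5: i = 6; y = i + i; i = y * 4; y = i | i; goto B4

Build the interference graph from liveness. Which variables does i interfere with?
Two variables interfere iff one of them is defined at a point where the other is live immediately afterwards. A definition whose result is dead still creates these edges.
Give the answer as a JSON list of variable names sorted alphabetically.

Answer: ["c"]

Derivation:
Per-block:
  B0: {y} / ∅
  B1: {c,g} / ∅
  B2: {c,y} / {y}
  B3: {d,y} / ∅
  B4: {c,y} / {c,y}
  B5: {i,y} / ∅

Live sets:
  B0 li=∅ lo={y}
  B1 li={y} lo={c,y}
  B2 li={y} lo={c,y}
  B3 li=∅ lo={y}
  B4 li={c,y} lo={c}
  B5 li={c} lo={c,y}

Interference:
  c: {i,y}
  d: ∅
  g: {y}
  i: {c}
  y: {c,g}

N(i) = ["c"]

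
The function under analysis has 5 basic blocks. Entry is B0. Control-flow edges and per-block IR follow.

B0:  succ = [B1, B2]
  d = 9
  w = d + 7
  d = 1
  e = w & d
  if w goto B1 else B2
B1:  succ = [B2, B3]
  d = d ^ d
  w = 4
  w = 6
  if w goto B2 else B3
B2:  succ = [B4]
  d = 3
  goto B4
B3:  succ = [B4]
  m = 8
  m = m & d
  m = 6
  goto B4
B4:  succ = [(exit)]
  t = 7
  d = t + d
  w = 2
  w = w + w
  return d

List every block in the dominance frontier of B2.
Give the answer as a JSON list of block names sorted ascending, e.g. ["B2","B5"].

idom tree: B1←B0 B2←B0 B3←B1 B4←B0
Dom∩ at merges:
  B2: preds {B0,B1}: {B0} ∩ {B0,B1} = {B0}; idom=B0
  B4: preds {B2,B3}: {B0,B2} ∩ {B0,B1,B3} = {B0}; idom=B0

DF derivation:
  join B2 pred B0: · stop@B0
  join B2 pred B1: B1 stop@B0
  join B4 pred B2: B2 stop@B0
  join B4 pred B3: B3→B1 stop@B0
  B0 → ∅
  B1 → {B2,B4}
  B2 → {B4}
  B3 → {B4}
  B4 → ∅

DF(B2) = ["B4"]

Answer: ["B4"]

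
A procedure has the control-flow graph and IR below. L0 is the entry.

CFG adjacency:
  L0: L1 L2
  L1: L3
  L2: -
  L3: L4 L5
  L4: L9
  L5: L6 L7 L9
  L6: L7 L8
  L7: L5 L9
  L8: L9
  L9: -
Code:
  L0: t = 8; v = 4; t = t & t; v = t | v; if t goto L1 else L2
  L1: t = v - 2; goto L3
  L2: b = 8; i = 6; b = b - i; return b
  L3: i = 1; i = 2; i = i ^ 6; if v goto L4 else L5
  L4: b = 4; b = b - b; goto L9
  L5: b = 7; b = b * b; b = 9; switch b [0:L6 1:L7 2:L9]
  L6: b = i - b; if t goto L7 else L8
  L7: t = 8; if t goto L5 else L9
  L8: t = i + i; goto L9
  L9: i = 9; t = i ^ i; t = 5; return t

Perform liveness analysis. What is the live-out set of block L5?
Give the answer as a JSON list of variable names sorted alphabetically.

Answer: ["b", "i", "t"]

Working:
def/use:
  L0 def {t,v} use ∅
  L1 def {t} use {v}
  L2 def {b,i} use ∅
  L3 def {i} use {v}
  L4 def {b} use ∅
  L5 def {b} use ∅
  L6 def {b} use {b,i,t}
  L7 def {t} use ∅
  L8 def {t} use {i}
  L9 def {i,t} use ∅

Liveness:
  live L0: ∅→{v}
  live L1: {v}→{t,v}
  live L2: ∅→∅
  live L3: {t,v}→{i,t}
  live L4: ∅→∅
  live L5: {i,t}→{b,i,t}
  live L6: {b,i,t}→{i}
  live L7: {i}→{i,t}
  live L8: {i}→∅
  live L9: ∅→∅

live-out(L5) = ["b", "i", "t"]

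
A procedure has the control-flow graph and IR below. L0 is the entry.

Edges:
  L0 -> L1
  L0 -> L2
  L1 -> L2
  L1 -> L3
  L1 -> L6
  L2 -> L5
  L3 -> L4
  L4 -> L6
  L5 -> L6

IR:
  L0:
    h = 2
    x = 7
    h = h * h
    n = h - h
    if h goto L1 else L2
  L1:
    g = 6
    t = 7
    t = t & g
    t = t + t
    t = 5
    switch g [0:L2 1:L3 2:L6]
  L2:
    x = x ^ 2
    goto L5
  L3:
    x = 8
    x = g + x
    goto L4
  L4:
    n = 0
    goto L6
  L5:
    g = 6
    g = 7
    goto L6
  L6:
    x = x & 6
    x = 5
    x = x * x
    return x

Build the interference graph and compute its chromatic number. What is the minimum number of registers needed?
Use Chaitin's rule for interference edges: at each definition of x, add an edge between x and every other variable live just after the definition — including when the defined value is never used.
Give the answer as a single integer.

Answer: 3

Working:
def/use:
  L0: {h,n,x} / ∅
  L1: {g,t} / ∅
  L2: {x} / {x}
  L3: {x} / {g}
  L4: {n} / ∅
  L5: {g} / ∅
  L6: {x} / {x}

Liveness:
  L0: in=∅ out={x}
  L1: in={x} out={g,x}
  L2: in={x} out={x}
  L3: in={g} out={x}
  L4: in={x} out={x}
  L5: in={x} out={x}
  L6: in={x} out=∅

Interfere edges:
  g: {t,x}
  h: {n,x}
  n: {h,x}
  t: {g,x}
  x: {g,h,n,t}

Chromatic number:
  lower bound: {g,t,x} mutually conflict ⇒ χ ≥ 3
  assign g→r1 h→r1 n→r2 t→r2 x→r0 — no edge inside a register ⇒ χ ≤ 3
  χ = 3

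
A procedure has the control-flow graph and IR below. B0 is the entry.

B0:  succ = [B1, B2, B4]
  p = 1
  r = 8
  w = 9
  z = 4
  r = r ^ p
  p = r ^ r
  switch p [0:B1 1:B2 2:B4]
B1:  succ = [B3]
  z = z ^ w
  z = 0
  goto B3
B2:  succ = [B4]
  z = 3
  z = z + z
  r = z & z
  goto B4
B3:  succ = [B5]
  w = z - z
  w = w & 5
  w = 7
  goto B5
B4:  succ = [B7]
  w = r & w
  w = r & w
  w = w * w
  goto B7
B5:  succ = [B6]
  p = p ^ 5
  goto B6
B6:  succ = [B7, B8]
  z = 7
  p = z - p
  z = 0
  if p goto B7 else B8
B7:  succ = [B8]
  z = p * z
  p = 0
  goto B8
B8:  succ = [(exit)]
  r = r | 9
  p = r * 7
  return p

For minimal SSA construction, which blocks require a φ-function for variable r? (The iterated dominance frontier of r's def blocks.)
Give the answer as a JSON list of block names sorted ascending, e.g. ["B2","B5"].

Answer: ["B4", "B7", "B8"]

Working:
idom tree: B1←B0 B2←B0 B3←B1 B4←B0 B5←B3 B6←B5 B7←B0 B8←B0
Join-block Dom:
  B4: preds {B0,B2}: {B0} ∩ {B0,B2} = {B0}; idom=B0
  B7: preds {B4,B6}: {B0,B4} ∩ {B0,B1,B3,B5,B6} = {B0}; idom=B0
  B8: preds {B6,B7}: {B0,B1,B3,B5,B6} ∩ {B0,B7} = {B0}; idom=B0

DF derivation:
  join B4 pred B0: · stop@B0
  join B4 pred B2: B2 stop@B0
  join B7 pred B4: B4 stop@B0
  join B7 pred B6: B6→B5→B3→B1 stop@B0
  join B8 pred B6: B6→B5→B3→B1 stop@B0
  join B8 pred B7: B7 stop@B0
  B0 → ∅
  B1 → {B7,B8}
  B2 → {B4}
  B3 → {B7,B8}
  B4 → {B7}
  B5 → {B7,B8}
  B6 → {B7,B8}
  B7 → {B8}
  B8 → ∅

φ for r: defs {B0,B2,B8}
  DF⁺ = {B4,B7,B8}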